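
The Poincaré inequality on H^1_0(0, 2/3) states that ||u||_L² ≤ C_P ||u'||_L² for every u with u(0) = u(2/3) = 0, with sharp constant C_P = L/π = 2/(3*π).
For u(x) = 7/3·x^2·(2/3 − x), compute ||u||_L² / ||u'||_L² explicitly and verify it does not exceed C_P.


||u||_L² / ||u'||_L² = sqrt(14)/21 < C_P = 2/(3*π).

u(x) = 7/3·x^2·(2/3 − x), so u'(x) = 7*x*(4 - 9*x)/9.
u(x) = 7/3·x^2·(2/3 − x) vanishes at x = 0 and x = 2/3, so u ∈ H^1_0(0, 2/3). Differentiate via the product rule and integrate the resulting polynomials term by term.
  ∫_0^2/3 u² dx = ∫_0^2/3 (49*x^6/9 - 196*x^5/27 + 196*x^4/81) dx. Term by term:
    ∫_0^2/3 49*x^6/9 dx = 896/19683;  ∫_0^2/3 -196*x^5/27 dx = -6272/59049;  ∫_0^2/3 196*x^4/81 dx = 6272/98415.
  Sum: 896/19683 − 6272/59049 + 6272/98415 = 896/295245.
  ∫_0^2/3 (u')² dx = ∫_0^2/3 (49*x^4 - 392*x^3/9 + 784*x^2/81) dx. Term by term:
    ∫_0^2/3 49*x^4 dx = 1568/1215;  ∫_0^2/3 -392*x^3/9 dx = -1568/729;  ∫_0^2/3 784*x^2/81 dx = 6272/6561.
  Sum: 1568/1215 − 1568/729 + 6272/6561 = 3136/32805.
∫_0^2/3 u² dx = 896/295245, so ||u||_L² = 8*sqrt(70)/1215.
∫_0^2/3 (u')² dx = 3136/32805, so ||u'||_L² = 56*sqrt(5)/405.
Ratio ||u||_L² / ||u'||_L² = sqrt(14)/21.
Sharp Poincaré constant on H^1_0(0, 2/3) is C_P = L/π = 2/(3*π), achieved by sin(3*π/2·x).
A polynomial bump cannot attain the sharp Poincaré constant (only the first sine eigenfunction does), so the ratio is strictly less than C_P, consistent with ||u||_L² ≤ C_P ||u'||_L².


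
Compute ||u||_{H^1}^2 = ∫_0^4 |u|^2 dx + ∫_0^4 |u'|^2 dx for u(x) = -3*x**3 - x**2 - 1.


||u||_{H^1}^2 = 1567116/35

The H^1 norm (squared) on an interval (0, L) is
  ||u||_{H^1}^2 = ∫_0^L u(x)^2 dx + ∫_0^L u'(x)^2 dx.
Compute u'(x) = -9*x**2 - 2*x.
Then u(x)^2 = 9*x**6 + 6*x**5 + x**4 + 6*x**3 + 2*x**2 + 1 and u'(x)^2 = 81*x**4 + 36*x**3 + 4*x**2.
Integrate each monomial from 0 to 4 using ∫_0^4 c·x^n dx = c·4^(n+1)/(n+1):
  ∫_0^4 u(x)^2 dx = ∫_0^4 (9*x^6 + 6*x^5 + x^4 + 6*x^3 + 2*x^2 + 1) dx. Term by term:
    ∫_0^4 9*x^6 dx = 147456/7;  ∫_0^4 6*x^5 dx = 4096;  ∫_0^4 x^4 dx = 1024/5;
    ∫_0^4 6*x^3 dx = 384;  ∫_0^4 2*x^2 dx = 128/3;  ∫_0^4 1 dx = 4.
  Sum: 147456/7 + 4096 + 1024/5 + 384 + 128/3 + 4 = 2708644/105.
  ∫_0^4 u'(x)^2 dx = ∫_0^4 (81*x^4 + 36*x^3 + 4*x^2) dx. Term by term:
    ∫_0^4 81*x^4 dx = 82944/5;  ∫_0^4 36*x^3 dx = 2304;  ∫_0^4 4*x^2 dx = 256/3.
  Sum: 82944/5 + 2304 + 256/3 = 284672/15.
Adding: ||u||_{H^1}^2 = 2708644/105 + 284672/15 = 1567116/35.


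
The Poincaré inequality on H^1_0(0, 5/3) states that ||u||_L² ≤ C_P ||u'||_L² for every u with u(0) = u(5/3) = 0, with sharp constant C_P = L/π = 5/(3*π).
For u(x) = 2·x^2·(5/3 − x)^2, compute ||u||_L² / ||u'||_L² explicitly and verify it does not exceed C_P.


||u||_L² / ||u'||_L² = 5*sqrt(3)/18 < C_P = 5/(3*π).

u(x) = 2·x^2·(5/3 − x)^2, so u'(x) = 4*x*(3*x - 5)*(6*x - 5)/9.
u(x) = 2·x^2·(5/3 − x)^2 vanishes at x = 0 and x = 5/3, so u ∈ H^1_0(0, 5/3). Differentiate via the product rule and integrate the resulting polynomials term by term.
  ∫_0^5/3 u² dx = ∫_0^5/3 (4*x^8 - 80*x^7/3 + 200*x^6/3 - 2000*x^5/27 + 2500*x^4/81) dx. Term by term:
    ∫_0^5/3 4*x^8 dx = 7812500/177147;  ∫_0^5/3 -80*x^7/3 dx = -3906250/19683;  ∫_0^5/3 200*x^6/3 dx = 15625000/45927;
    ∫_0^5/3 -2000*x^5/27 dx = -15625000/59049;  ∫_0^5/3 2500*x^4/81 dx = 1562500/19683.
  Sum: 7812500/177147 − 3906250/19683 + 15625000/45927 − 15625000/59049 + 1562500/19683 = 781250/1240029.
  ∫_0^5/3 (u')² dx = ∫_0^5/3 (64*x^6 - 320*x^5 + 5200*x^4/9 - 4000*x^3/9 + 10000*x^2/81) dx. Term by term:
    ∫_0^5/3 64*x^6 dx = 5000000/15309;  ∫_0^5/3 -320*x^5 dx = -2500000/2187;  ∫_0^5/3 5200*x^4/9 dx = 3250000/2187;
    ∫_0^5/3 -4000*x^3/9 dx = -625000/729;  ∫_0^5/3 10000*x^2/81 dx = 1250000/6561.
  Sum: 5000000/15309 − 2500000/2187 + 3250000/2187 − 625000/729 + 1250000/6561 = 125000/45927.
∫_0^5/3 u² dx = 781250/1240029, so ||u||_L² = 625*sqrt(42)/5103.
∫_0^5/3 (u')² dx = 125000/45927, so ||u'||_L² = 250*sqrt(14)/567.
Ratio ||u||_L² / ||u'||_L² = 5*sqrt(3)/18.
Sharp Poincaré constant on H^1_0(0, 5/3) is C_P = L/π = 5/(3*π), achieved by sin(3*π/5·x).
A polynomial bump cannot attain the sharp Poincaré constant (only the first sine eigenfunction does), so the ratio is strictly less than C_P, consistent with ||u||_L² ≤ C_P ||u'||_L².


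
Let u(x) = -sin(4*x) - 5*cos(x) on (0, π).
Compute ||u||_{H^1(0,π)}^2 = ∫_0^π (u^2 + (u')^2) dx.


||u||_{H^1(0,π)}^2 = 32/3 + 67*π/2

u'(x) = 5*sin(x) - 4*cos(4*x).
Expand u² and (u')² and integrate term by term on (0, π), using: for integers n ≥ 1, ∫_0^π sin²(nx) dx = ∫_0^π cos²(nx) dx = π/2; for n ≠ n', ∫_0^π sin(nx)sin(n'x) dx = ∫_0^π cos(nx)cos(n'x) dx = 0; and by product-to-sum, ∫_0^π sin(nx)cos(n'x) dx = ½∫_0^π [sin((n+n')x) + sin((n−n')x)] dx, which is 0 when n+n' is even and 2n/(n²−n'²) when n+n' is odd (it need not vanish on (0, π)).
  u² squared terms: (-1)²·∫sin(4x)² dx = 1·π/2 = π/2;  (-5)²·∫cos(x)² dx = 25·π/2 = 25*π/2.
  u² cross terms: 2·(-1)·(-5)·∫sin(4x)·cos(x) dx = 10·(8/15) = 16/3.
  So ∫_0^π u² dx = π/2 + 25*π/2 + 16/3 = 16/3 + 13*π.
  (u')² squared terms: (-4)²·∫cos(4x)² dx = 16·π/2 = 8*π;  (5)²·∫sin(x)² dx = 25·π/2 = 25*π/2.
  (u')² cross terms: 2·(-4)·(5)·∫cos(4x)·sin(x) dx = -40·(-2/15) = 16/3.
  So ∫_0^π (u')² dx = 8*π + 25*π/2 + 16/3 = 16/3 + 41*π/2.
||u||_{H^1}^2 = (16/3 + 13*π) + (16/3 + 41*π/2) = 32/3 + 67*π/2.


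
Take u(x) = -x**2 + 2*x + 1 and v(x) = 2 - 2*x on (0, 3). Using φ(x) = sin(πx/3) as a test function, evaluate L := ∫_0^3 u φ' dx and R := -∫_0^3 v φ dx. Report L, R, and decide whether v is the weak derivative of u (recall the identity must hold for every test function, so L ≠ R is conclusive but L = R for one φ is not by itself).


LHS = 6/π, RHS = 6/π. Yes, v = u' weakly.

u(x) = -x**2 + 2*x + 1, classical derivative u'(x) = 2 - 2*x.
φ(x) = sin(πx/3), so φ'(x) = π*cos(π*x/3)/3.
Note φ(0) = φ(3) = 0, so the boundary term u·φ vanishes.
LHS = ∫_0^3 u(x) φ'(x) dx = ∫_0^3 (-π*x^2*cos(π*x/3)/3 + 2*π*x*cos(π*x/3)/3 + π*cos(π*x/3)/3) dx. Term by term:
  ∫_0^3 π*cos(π*x/3)/3 dx = 0;  ∫_0^3 -π*x^2*cos(π*x/3)/3 dx = 18/π;  ∫_0^3 2*π*x*cos(π*x/3)/3 dx = -12/π.
Sum: 0 + 18/π − 12/π = 6/π.
So LHS = 6/π.
∫_0^3 v(x) φ(x) dx = ∫_0^3 (-2*x*sin(π*x/3) + 2*sin(π*x/3)) dx. Term by term:
  ∫_0^3 2*sin(π*x/3) dx = 12/π;  ∫_0^3 -2*x*sin(π*x/3) dx = -18/π.
Sum: 12/π − 18/π = -6/π.
So RHS = -∫_0^3 v(x) φ(x) dx = 6/π.
LHS = RHS, so the identity holds for this test φ.
Moreover u is smooth here and v(x) = u'(x) = 2 - 2*x pointwise, so the identity holds for every test function. Hence v is the weak derivative of u.


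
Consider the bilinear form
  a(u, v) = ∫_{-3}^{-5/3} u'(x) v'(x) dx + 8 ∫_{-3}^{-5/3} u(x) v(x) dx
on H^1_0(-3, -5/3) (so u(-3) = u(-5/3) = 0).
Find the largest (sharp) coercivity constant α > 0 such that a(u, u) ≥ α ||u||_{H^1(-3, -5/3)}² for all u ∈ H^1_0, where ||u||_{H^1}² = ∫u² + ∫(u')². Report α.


α = 1

Coercivity of a(·,·) on H^1_0(-3, -5/3) means a(u, u) ≥ α ||u||_{H^1}² for every u ∈ H^1_0.
The interval has length L = 4/3, and Poincaré/coercivity depend only on L. Here a(u, u) = ∫(u')² + (8)·∫u².
Here c = 8 ≥ 1, so a(u,u) = ∫(u')² + c∫u² ≥ ∫(u')² + ∫u² = ||u||_{H^1}², i.e. α = 1 works. No larger α is possible: a(u,u) ≥ α||u||_{H^1}² means (1−α)∫(u')² ≥ (α−c)∫u², and for the modes u_n = sin(nπ(x−x₀)/L) (x₀ the left endpoint) one has ∫u_n²/∫(u_n')² = (L/(nπ))² → 0, so a(u_n,u_n)/||u_n||_{H^1}² → 1. Hence the optimal constant is α = 1.
Therefore α = 1.


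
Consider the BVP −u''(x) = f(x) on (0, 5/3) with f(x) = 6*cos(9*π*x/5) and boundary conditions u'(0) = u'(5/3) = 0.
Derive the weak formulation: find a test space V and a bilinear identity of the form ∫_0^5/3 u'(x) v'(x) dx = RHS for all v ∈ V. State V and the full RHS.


V = H^1(0, 5/3) (no boundary constraint on v; u is determined up to an additive constant); weak form: ∫_0^5/3 u'v' dx = ∫_0^5/3 (6*cos(9*π*x/5)) v dx for all v ∈ V.

Multiply both sides by a test function v and integrate from 0 to 5/3:
  ∫_0^5/3 −u''(x) v(x) dx = ∫_0^5/3 f(x) v(x) dx.
Integrate the LHS by parts once:
  ∫_0^5/3 −u'' v dx = −[u'(x) v(x)]_0^5/3 + ∫_0^5/3 u'(x) v'(x) dx.
Thus ∫_0^5/3 u'(x) v'(x) dx = ∫_0^5/3 f(x) v(x) dx + [u'(x) v(x)]_0^5/3.
Choose V so that boundary terms are either known or forced to vanish.
u has homogeneous Neumann: u'(0) = u'(5/3) = 0. So [u' v]_0^5/3 = 0·v(5/3) − 0·v(0) = 0 for any v; take V = H^1(0, 5/3).
Weak formulation: find u (satisfying any essential BC) such that ∫_0^5/3 u'(x) v'(x) dx = ∫_0^5/3 f v dx for all v ∈ V (homogeneous Neumann, so boundary terms vanish).
Substituting f(x) = 6*cos(9*π*x/5), the right-hand side is ∫_0^5/3 (6*cos(9*π*x/5)) v dx.
Compatibility check (pure Neumann): taking v ≡ 1 ∈ V gives 0 = ∫_0^5/3 f dx + (0) − (0), i.e. ∫_0^5/3 f dx must equal u'(0) − u'(5/3) = 0. Indeed ∫_0^5/3 (6*cos(9*π*x/5)) dx = 0, so the data are compatible. The solution is then unique only up to an additive constant (fix it e.g. by requiring ∫_0^5/3 u dx = 0).


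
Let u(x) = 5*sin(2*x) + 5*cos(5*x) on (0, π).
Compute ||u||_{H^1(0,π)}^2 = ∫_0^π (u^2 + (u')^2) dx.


||u||_{H^1(0,π)}^2 = -5200/21 + 775*π/2

u'(x) = -25*sin(5*x) + 10*cos(2*x).
Expand u² and (u')² and integrate term by term on (0, π), using: for integers n ≥ 1, ∫_0^π sin²(nx) dx = ∫_0^π cos²(nx) dx = π/2; for n ≠ n', ∫_0^π sin(nx)sin(n'x) dx = ∫_0^π cos(nx)cos(n'x) dx = 0; and by product-to-sum, ∫_0^π sin(nx)cos(n'x) dx = ½∫_0^π [sin((n+n')x) + sin((n−n')x)] dx, which is 0 when n+n' is even and 2n/(n²−n'²) when n+n' is odd (it need not vanish on (0, π)).
  u² squared terms: (5)²·∫cos(5x)² dx = 25·π/2 = 25*π/2;  (5)²·∫sin(2x)² dx = 25·π/2 = 25*π/2.
  u² cross terms: 2·(5)·(5)·∫cos(5x)·sin(2x) dx = 50·(-4/21) = -200/21.
  So ∫_0^π u² dx = 25*π/2 + 25*π/2 − 200/21 = -200/21 + 25*π.
  (u')² squared terms: (-25)²·∫sin(5x)² dx = 625·π/2 = 625*π/2;  (10)²·∫cos(2x)² dx = 100·π/2 = 50*π.
  (u')² cross terms: 2·(-25)·(10)·∫sin(5x)·cos(2x) dx = -500·(10/21) = -5000/21.
  So ∫_0^π (u')² dx = 625*π/2 + 50*π − 5000/21 = -5000/21 + 725*π/2.
||u||_{H^1}^2 = (-200/21 + 25*π) + (-5000/21 + 725*π/2) = -5200/21 + 775*π/2.


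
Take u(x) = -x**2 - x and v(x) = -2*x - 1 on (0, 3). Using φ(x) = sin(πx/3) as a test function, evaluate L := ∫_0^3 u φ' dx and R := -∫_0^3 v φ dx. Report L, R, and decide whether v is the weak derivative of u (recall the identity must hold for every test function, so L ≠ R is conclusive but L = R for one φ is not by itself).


LHS = 24/π, RHS = 24/π. Yes, v = u' weakly.

u(x) = -x**2 - x, classical derivative u'(x) = -2*x - 1.
φ(x) = sin(πx/3), so φ'(x) = π*cos(π*x/3)/3.
Note φ(0) = φ(3) = 0, so the boundary term u·φ vanishes.
LHS = ∫_0^3 u(x) φ'(x) dx = ∫_0^3 (-π*x^2*cos(π*x/3)/3 - π*x*cos(π*x/3)/3) dx. Term by term:
  ∫_0^3 -π*x*cos(π*x/3)/3 dx = 6/π;  ∫_0^3 -π*x^2*cos(π*x/3)/3 dx = 18/π.
Sum: 6/π + 18/π = 24/π.
So LHS = 24/π.
∫_0^3 v(x) φ(x) dx = ∫_0^3 (-2*x*sin(π*x/3) - sin(π*x/3)) dx. Term by term:
  ∫_0^3 -sin(π*x/3) dx = -6/π;  ∫_0^3 -2*x*sin(π*x/3) dx = -18/π.
Sum: -6/π − 18/π = -24/π.
So RHS = -∫_0^3 v(x) φ(x) dx = 24/π.
LHS = RHS, so the identity holds for this test φ.
Moreover u is smooth here and v(x) = u'(x) = -2*x - 1 pointwise, so the identity holds for every test function. Hence v is the weak derivative of u.


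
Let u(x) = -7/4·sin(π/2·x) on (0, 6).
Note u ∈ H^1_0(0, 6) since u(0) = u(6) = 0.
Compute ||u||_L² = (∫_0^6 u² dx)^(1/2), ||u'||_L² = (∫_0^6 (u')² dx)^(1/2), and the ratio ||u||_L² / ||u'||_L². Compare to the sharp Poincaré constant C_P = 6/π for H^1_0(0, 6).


||u||_L² / ||u'||_L² = 2/π < C_P = 6/π.

u(x) = -7/4·sin(π/2·x), so u'(x) = -7*π*cos(π*x/2)/8.
Writing u(x) = A·sin(kπx/L) with A = -7/4 and k = 3, use ∫_0^L sin²(kπx/L) dx = L/2 and ∫_0^L cos²(kπx/L) dx = L/2.
u² = 49/16·sin²(π/2·x) and (u')² = 49*π^2/64·cos²(π/2·x), and each of sin², cos² integrates to L/2 = 3 over (0, 6).
∫_0^6 u² dx = 147/16, so ||u||_L² = 7*sqrt(3)/4.
∫_0^6 (u')² dx = 147*π^2/64, so ||u'||_L² = 7*sqrt(3)*π/8.
Ratio ||u||_L² / ||u'||_L² = 2/π.
Sharp Poincaré constant on H^1_0(0, 6) is C_P = L/π = 6/π, achieved by sin(π/6·x).
This is the k = 3 harmonic; the ratio L/(kπ) is strictly less than C_P = L/π, consistent with the sharp inequality ||u||_L² ≤ C_P ||u'||_L².


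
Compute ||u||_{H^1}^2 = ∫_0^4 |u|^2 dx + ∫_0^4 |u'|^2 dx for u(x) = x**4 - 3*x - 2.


||u||_{H^1}^2 = 19046492/315

The H^1 norm (squared) on an interval (0, L) is
  ||u||_{H^1}^2 = ∫_0^L u(x)^2 dx + ∫_0^L u'(x)^2 dx.
Compute u'(x) = 4*x**3 - 3.
Then u(x)^2 = x**8 - 6*x**5 - 4*x**4 + 9*x**2 + 12*x + 4 and u'(x)^2 = 16*x**6 - 24*x**3 + 9.
Integrate each monomial from 0 to 4 using ∫_0^4 c·x^n dx = c·4^(n+1)/(n+1):
  ∫_0^4 u(x)^2 dx = ∫_0^4 (x^8 - 6*x^5 - 4*x^4 + 9*x^2 + 12*x + 4) dx. Term by term:
    ∫_0^4 x^8 dx = 262144/9;  ∫_0^4 -6*x^5 dx = -4096;  ∫_0^4 -4*x^4 dx = -4096/5;
    ∫_0^4 9*x^2 dx = 192;  ∫_0^4 12*x dx = 96;  ∫_0^4 4 dx = 16.
  Sum: 262144/9 − 4096 − 4096/5 + 192 + 96 + 16 = 1103216/45.
  ∫_0^4 u'(x)^2 dx = ∫_0^4 (16*x^6 - 24*x^3 + 9) dx. Term by term:
    ∫_0^4 16*x^6 dx = 262144/7;  ∫_0^4 -24*x^3 dx = -1536;  ∫_0^4 9 dx = 36.
  Sum: 262144/7 − 1536 + 36 = 251644/7.
Adding: ||u||_{H^1}^2 = 1103216/45 + 251644/7 = 19046492/315.


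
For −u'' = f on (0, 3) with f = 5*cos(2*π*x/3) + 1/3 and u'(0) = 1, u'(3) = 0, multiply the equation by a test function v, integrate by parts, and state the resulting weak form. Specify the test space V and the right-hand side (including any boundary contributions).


V = H^1(0, 3) (v unrestricted at boundary; u is determined up to an additive constant); weak form: ∫_0^3 u'v' dx = ∫_0^3 (5*cos(2*π*x/3) + 1/3) v dx − v(0) for all v ∈ V.

Multiply both sides by a test function v and integrate from 0 to 3:
  ∫_0^3 −u''(x) v(x) dx = ∫_0^3 f(x) v(x) dx.
Integrate the LHS by parts once:
  ∫_0^3 −u'' v dx = −[u'(x) v(x)]_0^3 + ∫_0^3 u'(x) v'(x) dx.
Thus ∫_0^3 u'(x) v'(x) dx = ∫_0^3 f(x) v(x) dx + [u'(x) v(x)]_0^3.
Choose V so that boundary terms are either known or forced to vanish.
u has inhomogeneous Neumann u'(0) = 1, u'(3) = 0. [u' v]_0^3 = (0)·v(3) − (1)·v(0) = − v(0). Take V = H^1(0, 3); boundary term becomes part of RHS.
Weak formulation: find u (satisfying any essential BC) such that ∫_0^3 u'(x) v'(x) dx = ∫_0^3 f v dx − v(0) for all v ∈ V (Neumann data are natural BCs: they enter the RHS as boundary terms).
Substituting f(x) = 5*cos(2*π*x/3) + 1/3, the right-hand side is ∫_0^3 (5*cos(2*π*x/3) + 1/3) v dx − v(0).
Compatibility check (pure Neumann): taking v ≡ 1 ∈ V gives 0 = ∫_0^3 f dx + (0) − (1), i.e. ∫_0^3 f dx must equal u'(0) − u'(3) = 1. Indeed ∫_0^3 (5*cos(2*π*x/3) + 1/3) dx = 1, so the data are compatible. The solution is then unique only up to an additive constant (fix it e.g. by requiring ∫_0^3 u dx = 0).


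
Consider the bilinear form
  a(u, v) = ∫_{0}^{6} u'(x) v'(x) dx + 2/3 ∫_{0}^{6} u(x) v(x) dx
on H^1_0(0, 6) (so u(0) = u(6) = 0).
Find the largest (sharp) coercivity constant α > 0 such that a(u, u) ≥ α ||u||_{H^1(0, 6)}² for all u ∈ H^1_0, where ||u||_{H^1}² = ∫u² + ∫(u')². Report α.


α = (π^2 + 24)/(π^2 + 36)

Coercivity of a(·,·) on H^1_0(0, 6) means a(u, u) ≥ α ||u||_{H^1}² for every u ∈ H^1_0.
The interval has length L = 6, and Poincaré/coercivity depend only on L. Here a(u, u) = ∫(u')² + (2/3)·∫u².
Here 0 < c = 2/3 < 1. The condition a(u,u) ≥ α||u||_{H^1}² reads (1−α)∫(u')² ≥ (α−c)∫u². Any admissible α is ≤ 1 (rapidly oscillating u have ∫u²/∫(u')² → 0), and α = 1 would force 0 ≥ (1−c)∫u², impossible since c < 1; so 1−α > 0. By the sharp Poincaré inequality on H^1_0 of an interval of length L, ∫(u')² ≥ (π/L)²∫u² with equality for the first sine mode sin(π(x−x₀)/L) (x₀ the left endpoint), so the inequality holds for all u iff (1−α)(π/L)² ≥ α − c, i.e. α ≤ ((π/L)² + c)/((π/L)² + 1) = (1 + c(L/π)²)/(1 + (L/π)²). With (π/L)² = π^2/36 and c = 2/3, the largest admissible constant is α = ((π/L)² + c)/((π/L)² + 1).
Simplifying, α = (π^2 + 24)/(π^2 + 36).


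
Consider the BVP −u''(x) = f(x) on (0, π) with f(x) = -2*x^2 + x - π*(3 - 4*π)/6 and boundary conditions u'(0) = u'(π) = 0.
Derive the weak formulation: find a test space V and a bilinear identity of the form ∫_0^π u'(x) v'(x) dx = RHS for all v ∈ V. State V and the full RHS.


V = H^1(0, π) (no boundary constraint on v; u is determined up to an additive constant); weak form: ∫_0^π u'v' dx = ∫_0^π (-2*x^2 + x - π*(3 - 4*π)/6) v dx for all v ∈ V.

Multiply both sides by a test function v and integrate from 0 to π:
  ∫_0^π −u''(x) v(x) dx = ∫_0^π f(x) v(x) dx.
Integrate the LHS by parts once:
  ∫_0^π −u'' v dx = −[u'(x) v(x)]_0^π + ∫_0^π u'(x) v'(x) dx.
Thus ∫_0^π u'(x) v'(x) dx = ∫_0^π f(x) v(x) dx + [u'(x) v(x)]_0^π.
Choose V so that boundary terms are either known or forced to vanish.
u has homogeneous Neumann: u'(0) = u'(π) = 0. So [u' v]_0^π = 0·v(π) − 0·v(0) = 0 for any v; take V = H^1(0, π).
Weak formulation: find u (satisfying any essential BC) such that ∫_0^π u'(x) v'(x) dx = ∫_0^π f v dx for all v ∈ V (homogeneous Neumann, so boundary terms vanish).
Substituting f(x) = -2*x^2 + x - π*(3 - 4*π)/6, the right-hand side is ∫_0^π (-2*x^2 + x - π*(3 - 4*π)/6) v dx.
Compatibility check (pure Neumann): taking v ≡ 1 ∈ V gives 0 = ∫_0^π f dx + (0) − (0), i.e. ∫_0^π f dx must equal u'(0) − u'(π) = 0. Indeed ∫_0^π (-2*x^2 + x - π*(3 - 4*π)/6) dx = 0, so the data are compatible. The solution is then unique only up to an additive constant (fix it e.g. by requiring ∫_0^π u dx = 0).


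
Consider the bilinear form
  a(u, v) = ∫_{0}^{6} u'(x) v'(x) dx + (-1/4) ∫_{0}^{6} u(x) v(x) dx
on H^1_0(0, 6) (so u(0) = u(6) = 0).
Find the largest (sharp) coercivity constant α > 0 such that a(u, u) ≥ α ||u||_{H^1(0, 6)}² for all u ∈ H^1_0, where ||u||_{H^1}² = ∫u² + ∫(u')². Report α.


α = (-9 + π^2)/(π^2 + 36)

Coercivity of a(·,·) on H^1_0(0, 6) means a(u, u) ≥ α ||u||_{H^1}² for every u ∈ H^1_0.
The interval has length L = 6, and Poincaré/coercivity depend only on L. Here a(u, u) = ∫(u')² + (-1/4)·∫u².
Here c = -1/4 < 0 with |c| < (π/L)² = π^2/36, so coercivity still holds. The condition a(u,u) ≥ α||u||_{H^1}² reads (1−α)∫(u')² ≥ (α−c)∫u². Any admissible α is ≤ 1 (rapidly oscillating u have ∫u²/∫(u')² → 0), and α = 1 would force 0 ≥ (1−c)∫u², impossible since c < 1; so 1−α > 0. By the sharp Poincaré inequality on H^1_0 of an interval of length L, ∫(u')² ≥ (π/L)²∫u² with equality for the first sine mode sin(π(x−x₀)/L) (x₀ the left endpoint), so the inequality holds for all u iff (1−α)(π/L)² ≥ α − c, i.e. α ≤ ((π/L)² + c)/((π/L)² + 1) = (1 + c(L/π)²)/(1 + (L/π)²). (Direct route, valid since c ≤ 0: Poincaré gives c∫u² ≥ c(L/π)²∫(u')², so a(u,u) ≥ (1 + c(L/π)²)∫(u')², while ||u||_{H^1}² ≤ (1 + (L/π)²)∫(u')²; dividing yields the same α.) With (π/L)² = π^2/36 and c = -1/4, the largest admissible constant is α = ((π/L)² + c)/((π/L)² + 1).
Simplifying, α = (-9 + π^2)/(π^2 + 36).


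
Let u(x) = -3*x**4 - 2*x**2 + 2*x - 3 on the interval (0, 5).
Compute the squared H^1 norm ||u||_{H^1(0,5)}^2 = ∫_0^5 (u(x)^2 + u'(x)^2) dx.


||u||_{H^1}^2 = 78308890/21

The H^1 norm (squared) on an interval (0, L) is
  ||u||_{H^1}^2 = ∫_0^L u(x)^2 dx + ∫_0^L u'(x)^2 dx.
Compute u'(x) = -12*x**3 - 4*x + 2.
Then u(x)^2 = 9*x**8 + 12*x**6 - 12*x**5 + 22*x**4 - 8*x**3 + 16*x**2 - 12*x + 9 and u'(x)^2 = 144*x**6 + 96*x**4 - 48*x**3 + 16*x**2 - 16*x + 4.
Integrate each monomial from 0 to 5 using ∫_0^5 c·x^n dx = c·5^(n+1)/(n+1):
  ∫_0^5 u(x)^2 dx = ∫_0^5 (9*x^8 + 12*x^6 - 12*x^5 + 22*x^4 - 8*x^3 + 16*x^2 - 12*x + 9) dx. Term by term:
    ∫_0^5 9*x^8 dx = 1953125;  ∫_0^5 12*x^6 dx = 937500/7;  ∫_0^5 -12*x^5 dx = -31250;
    ∫_0^5 22*x^4 dx = 13750;  ∫_0^5 -8*x^3 dx = -1250;  ∫_0^5 16*x^2 dx = 2000/3;
    ∫_0^5 -12*x dx = -150;  ∫_0^5 9 dx = 45.
  Sum: 1953125 + 937500/7 − 31250 + 13750 − 1250 + 2000/3 − 150 + 45 = 43446170/21.
  ∫_0^5 u'(x)^2 dx = ∫_0^5 (144*x^6 + 96*x^4 - 48*x^3 + 16*x^2 - 16*x + 4) dx. Term by term:
    ∫_0^5 144*x^6 dx = 11250000/7;  ∫_0^5 96*x^4 dx = 60000;  ∫_0^5 -48*x^3 dx = -7500;
    ∫_0^5 16*x^2 dx = 2000/3;  ∫_0^5 -16*x dx = -200;  ∫_0^5 4 dx = 20.
  Sum: 11250000/7 + 60000 − 7500 + 2000/3 − 200 + 20 = 34862720/21.
Adding: ||u||_{H^1}^2 = 43446170/21 + 34862720/21 = 78308890/21.


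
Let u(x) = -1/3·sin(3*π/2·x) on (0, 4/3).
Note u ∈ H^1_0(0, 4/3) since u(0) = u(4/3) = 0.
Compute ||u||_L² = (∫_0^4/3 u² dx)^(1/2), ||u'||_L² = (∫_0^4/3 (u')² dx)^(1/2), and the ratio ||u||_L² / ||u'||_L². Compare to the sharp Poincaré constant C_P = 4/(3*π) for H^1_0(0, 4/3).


||u||_L² / ||u'||_L² = 2/(3*π) < C_P = 4/(3*π).

u(x) = -1/3·sin(3*π/2·x), so u'(x) = -π*cos(3*π*x/2)/2.
Writing u(x) = A·sin(kπx/L) with A = -1/3 and k = 2, use ∫_0^L sin²(kπx/L) dx = L/2 and ∫_0^L cos²(kπx/L) dx = L/2.
u² = 1/9·sin²(3*π/2·x) and (u')² = π^2/4·cos²(3*π/2·x), and each of sin², cos² integrates to L/2 = 2/3 over (0, 4/3).
∫_0^4/3 u² dx = 2/27, so ||u||_L² = sqrt(6)/9.
∫_0^4/3 (u')² dx = π^2/6, so ||u'||_L² = sqrt(6)*π/6.
Ratio ||u||_L² / ||u'||_L² = 2/(3*π).
Sharp Poincaré constant on H^1_0(0, 4/3) is C_P = L/π = 4/(3*π), achieved by sin(3*π/4·x).
This is the k = 2 harmonic; the ratio L/(kπ) is strictly less than C_P = L/π, consistent with the sharp inequality ||u||_L² ≤ C_P ||u'||_L².


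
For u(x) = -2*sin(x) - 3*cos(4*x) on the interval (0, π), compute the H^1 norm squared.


||u||_{H^1(0,π)}^2 = -136/5 + 161*π/2

u'(x) = 12*sin(4*x) - 2*cos(x).
Expand u² and (u')² and integrate term by term on (0, π), using: for integers n ≥ 1, ∫_0^π sin²(nx) dx = ∫_0^π cos²(nx) dx = π/2; for n ≠ n', ∫_0^π sin(nx)sin(n'x) dx = ∫_0^π cos(nx)cos(n'x) dx = 0; and by product-to-sum, ∫_0^π sin(nx)cos(n'x) dx = ½∫_0^π [sin((n+n')x) + sin((n−n')x)] dx, which is 0 when n+n' is even and 2n/(n²−n'²) when n+n' is odd (it need not vanish on (0, π)).
  u² squared terms: (-3)²·∫cos(4x)² dx = 9·π/2 = 9*π/2;  (-2)²·∫sin(x)² dx = 4·π/2 = 2*π.
  u² cross terms: 2·(-3)·(-2)·∫cos(4x)·sin(x) dx = 12·(-2/15) = -8/5.
  So ∫_0^π u² dx = 9*π/2 + 2*π − 8/5 = -8/5 + 13*π/2.
  (u')² squared terms: (-2)²·∫cos(x)² dx = 4·π/2 = 2*π;  (12)²·∫sin(4x)² dx = 144·π/2 = 72*π.
  (u')² cross terms: 2·(-2)·(12)·∫cos(x)·sin(4x) dx = -48·(8/15) = -128/5.
  So ∫_0^π (u')² dx = 2*π + 72*π − 128/5 = -128/5 + 74*π.
||u||_{H^1}^2 = (-8/5 + 13*π/2) + (-128/5 + 74*π) = -136/5 + 161*π/2.


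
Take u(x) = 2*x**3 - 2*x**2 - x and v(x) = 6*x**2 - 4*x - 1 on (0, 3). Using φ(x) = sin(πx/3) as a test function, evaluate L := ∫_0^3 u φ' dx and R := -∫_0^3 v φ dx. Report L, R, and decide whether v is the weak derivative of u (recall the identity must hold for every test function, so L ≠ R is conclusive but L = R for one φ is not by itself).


LHS = -120/π + 648/π^3, RHS = -120/π + 648/π^3. Yes, v = u' weakly.

u(x) = 2*x**3 - 2*x**2 - x, classical derivative u'(x) = 6*x**2 - 4*x - 1.
φ(x) = sin(πx/3), so φ'(x) = π*cos(π*x/3)/3.
Note φ(0) = φ(3) = 0, so the boundary term u·φ vanishes.
LHS = ∫_0^3 u(x) φ'(x) dx = ∫_0^3 (2*π*x^3*cos(π*x/3)/3 - 2*π*x^2*cos(π*x/3)/3 - π*x*cos(π*x/3)/3) dx. Term by term:
  ∫_0^3 -2*π*x^2*cos(π*x/3)/3 dx = 36/π;  ∫_0^3 -π*x*cos(π*x/3)/3 dx = 6/π;  ∫_0^3 2*π*x^3*cos(π*x/3)/3 dx = -162/π + 648/π^3.
Sum: 36/π + 6/π + -162/π + 648/π^3 = -120/π + 648/π^3.
So LHS = -120/π + 648/π^3.
∫_0^3 v(x) φ(x) dx = ∫_0^3 (6*x^2*sin(π*x/3) - 4*x*sin(π*x/3) - sin(π*x/3)) dx. Term by term:
  ∫_0^3 -sin(π*x/3) dx = -6/π;  ∫_0^3 -4*x*sin(π*x/3) dx = -36/π;  ∫_0^3 6*x^2*sin(π*x/3) dx = -648/π^3 + 162/π.
Sum: -6/π − 36/π + -648/π^3 + 162/π = -648/π^3 + 120/π.
So RHS = -∫_0^3 v(x) φ(x) dx = -120/π + 648/π^3.
LHS = RHS, so the identity holds for this test φ.
Moreover u is smooth here and v(x) = u'(x) = 6*x**2 - 4*x - 1 pointwise, so the identity holds for every test function. Hence v is the weak derivative of u.


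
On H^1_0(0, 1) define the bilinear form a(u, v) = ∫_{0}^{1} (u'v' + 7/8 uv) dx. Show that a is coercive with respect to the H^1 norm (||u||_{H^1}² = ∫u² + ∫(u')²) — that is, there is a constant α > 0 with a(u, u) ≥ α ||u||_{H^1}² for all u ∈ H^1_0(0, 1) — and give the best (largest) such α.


α = (7/8 + π^2)/(1 + π^2)

Coercivity of a(·,·) on H^1_0(0, 1) means a(u, u) ≥ α ||u||_{H^1}² for every u ∈ H^1_0.
The interval has length L = 1, and Poincaré/coercivity depend only on L. Here a(u, u) = ∫(u')² + (7/8)·∫u².
Here 0 < c = 7/8 < 1. The condition a(u,u) ≥ α||u||_{H^1}² reads (1−α)∫(u')² ≥ (α−c)∫u². Any admissible α is ≤ 1 (rapidly oscillating u have ∫u²/∫(u')² → 0), and α = 1 would force 0 ≥ (1−c)∫u², impossible since c < 1; so 1−α > 0. By the sharp Poincaré inequality on H^1_0 of an interval of length L, ∫(u')² ≥ (π/L)²∫u² with equality for the first sine mode sin(π(x−x₀)/L) (x₀ the left endpoint), so the inequality holds for all u iff (1−α)(π/L)² ≥ α − c, i.e. α ≤ ((π/L)² + c)/((π/L)² + 1) = (1 + c(L/π)²)/(1 + (L/π)²). With (π/L)² = π^2 and c = 7/8, the largest admissible constant is α = ((π/L)² + c)/((π/L)² + 1).
Simplifying, α = (7/8 + π^2)/(1 + π^2).


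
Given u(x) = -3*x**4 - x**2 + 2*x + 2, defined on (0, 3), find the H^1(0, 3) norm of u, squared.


||u||_{H^1}^2 = 2306307/35

The H^1 norm (squared) on an interval (0, L) is
  ||u||_{H^1}^2 = ∫_0^L u(x)^2 dx + ∫_0^L u'(x)^2 dx.
Compute u'(x) = -12*x**3 - 2*x + 2.
Then u(x)^2 = 9*x**8 + 6*x**6 - 12*x**5 - 11*x**4 - 4*x**3 + 8*x + 4 and u'(x)^2 = 144*x**6 + 48*x**4 - 48*x**3 + 4*x**2 - 8*x + 4.
Integrate each monomial from 0 to 3 using ∫_0^3 c·x^n dx = c·3^(n+1)/(n+1):
  ∫_0^3 u(x)^2 dx = ∫_0^3 (9*x^8 + 6*x^6 - 12*x^5 - 11*x^4 - 4*x^3 + 8*x + 4) dx. Term by term:
    ∫_0^3 9*x^8 dx = 19683;  ∫_0^3 6*x^6 dx = 13122/7;  ∫_0^3 -12*x^5 dx = -1458;
    ∫_0^3 -11*x^4 dx = -2673/5;  ∫_0^3 -4*x^3 dx = -81;  ∫_0^3 8*x dx = 36;
    ∫_0^3 4 dx = 12.
  Sum: 19683 + 13122/7 − 1458 − 2673/5 − 81 + 36 + 12 = 683619/35.
  ∫_0^3 u'(x)^2 dx = ∫_0^3 (144*x^6 + 48*x^4 - 48*x^3 + 4*x^2 - 8*x + 4) dx. Term by term:
    ∫_0^3 144*x^6 dx = 314928/7;  ∫_0^3 48*x^4 dx = 11664/5;  ∫_0^3 -48*x^3 dx = -972;
    ∫_0^3 4*x^2 dx = 36;  ∫_0^3 -8*x dx = -36;  ∫_0^3 4 dx = 12.
  Sum: 314928/7 + 11664/5 − 972 + 36 − 36 + 12 = 1622688/35.
Adding: ||u||_{H^1}^2 = 683619/35 + 1622688/35 = 2306307/35.


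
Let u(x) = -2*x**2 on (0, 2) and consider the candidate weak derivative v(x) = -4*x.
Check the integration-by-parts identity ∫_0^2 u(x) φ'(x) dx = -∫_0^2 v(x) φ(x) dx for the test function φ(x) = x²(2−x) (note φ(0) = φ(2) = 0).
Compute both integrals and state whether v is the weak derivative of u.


LHS = 32/5, RHS = 32/5. Yes, v = u' weakly.

u(x) = -2*x**2, classical derivative u'(x) = -4*x.
φ(x) = x²(2−x), so φ'(x) = x*(4 - 3*x).
Note φ(0) = φ(2) = 0, so the boundary term u·φ vanishes.
LHS = ∫_0^2 u(x) φ'(x) dx = ∫_0^2 (6*x^4 - 8*x^3) dx. Term by term:
  ∫_0^2 6*x^4 dx = 192/5;  ∫_0^2 -8*x^3 dx = -32.
Sum: 192/5 − 32 = 32/5.
So LHS = 32/5.
∫_0^2 v(x) φ(x) dx = ∫_0^2 (4*x^4 - 8*x^3) dx. Term by term:
  ∫_0^2 4*x^4 dx = 128/5;  ∫_0^2 -8*x^3 dx = -32.
Sum: 128/5 − 32 = -32/5.
So RHS = -∫_0^2 v(x) φ(x) dx = 32/5.
LHS = RHS, so the identity holds for this test φ.
Moreover u is smooth here and v(x) = u'(x) = -4*x pointwise, so the identity holds for every test function. Hence v is the weak derivative of u.


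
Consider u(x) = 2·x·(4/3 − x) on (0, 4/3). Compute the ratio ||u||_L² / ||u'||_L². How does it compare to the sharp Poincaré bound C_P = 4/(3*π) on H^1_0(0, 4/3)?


||u||_L² / ||u'||_L² = 2*sqrt(10)/15 < C_P = 4/(3*π).

u(x) = 2·x·(4/3 − x), so u'(x) = 8/3 - 4*x.
u(x) = 2·x·(4/3 − x) vanishes at x = 0 and x = 4/3, so u ∈ H^1_0(0, 4/3). Differentiate via the product rule and integrate the resulting polynomials term by term.
  ∫_0^4/3 u² dx = ∫_0^4/3 (4*x^4 - 32*x^3/3 + 64*x^2/9) dx. Term by term:
    ∫_0^4/3 4*x^4 dx = 4096/1215;  ∫_0^4/3 -32*x^3/3 dx = -2048/243;  ∫_0^4/3 64*x^2/9 dx = 4096/729.
  Sum: 4096/1215 − 2048/243 + 4096/729 = 2048/3645.
  ∫_0^4/3 (u')² dx = ∫_0^4/3 (16*x^2 - 64*x/3 + 64/9) dx. Term by term:
    ∫_0^4/3 16*x^2 dx = 1024/81;  ∫_0^4/3 -64*x/3 dx = -512/27;  ∫_0^4/3 64/9 dx = 256/27.
  Sum: 1024/81 − 512/27 + 256/27 = 256/81.
∫_0^4/3 u² dx = 2048/3645, so ||u||_L² = 32*sqrt(10)/135.
∫_0^4/3 (u')² dx = 256/81, so ||u'||_L² = 16/9.
Ratio ||u||_L² / ||u'||_L² = 2*sqrt(10)/15.
Sharp Poincaré constant on H^1_0(0, 4/3) is C_P = L/π = 4/(3*π), achieved by sin(3*π/4·x).
A polynomial bump cannot attain the sharp Poincaré constant (only the first sine eigenfunction does), so the ratio is strictly less than C_P, consistent with ||u||_L² ≤ C_P ||u'||_L².


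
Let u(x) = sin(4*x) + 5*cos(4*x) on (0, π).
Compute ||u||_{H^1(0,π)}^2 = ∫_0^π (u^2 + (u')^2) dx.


||u||_{H^1(0,π)}^2 = 221*π

u'(x) = -20*sin(4*x) + 4*cos(4*x).
Expand u² and (u')² and integrate term by term on (0, π), using: for integers n ≥ 1, ∫_0^π sin²(nx) dx = ∫_0^π cos²(nx) dx = π/2; for n ≠ n', ∫_0^π sin(nx)sin(n'x) dx = ∫_0^π cos(nx)cos(n'x) dx = 0; and by product-to-sum, ∫_0^π sin(nx)cos(n'x) dx = ½∫_0^π [sin((n+n')x) + sin((n−n')x)] dx, which is 0 when n+n' is even and 2n/(n²−n'²) when n+n' is odd (it need not vanish on (0, π)).
  u² squared terms: (5)²·∫cos(4x)² dx = 25·π/2 = 25*π/2;  (1)²·∫sin(4x)² dx = 1·π/2 = π/2.
  u² cross terms: 2·(5)·(1)·∫cos(4x)·sin(4x) dx = 10·(0) = 0.
  So ∫_0^π u² dx = 25*π/2 + π/2 + 0 = 13*π.
  (u')² squared terms: (-20)²·∫sin(4x)² dx = 400·π/2 = 200*π;  (4)²·∫cos(4x)² dx = 16·π/2 = 8*π.
  (u')² cross terms: 2·(-20)·(4)·∫sin(4x)·cos(4x) dx = -160·(0) = 0.
  So ∫_0^π (u')² dx = 200*π + 8*π + 0 = 208*π.
||u||_{H^1}^2 = (13*π) + (208*π) = 221*π.


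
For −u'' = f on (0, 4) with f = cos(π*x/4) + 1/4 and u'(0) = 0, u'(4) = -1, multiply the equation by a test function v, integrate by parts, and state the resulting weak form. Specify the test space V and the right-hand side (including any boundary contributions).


V = H^1(0, 4) (v unrestricted at boundary; u is determined up to an additive constant); weak form: ∫_0^4 u'v' dx = ∫_0^4 (cos(π*x/4) + 1/4) v dx − v(4) for all v ∈ V.

Multiply both sides by a test function v and integrate from 0 to 4:
  ∫_0^4 −u''(x) v(x) dx = ∫_0^4 f(x) v(x) dx.
Integrate the LHS by parts once:
  ∫_0^4 −u'' v dx = −[u'(x) v(x)]_0^4 + ∫_0^4 u'(x) v'(x) dx.
Thus ∫_0^4 u'(x) v'(x) dx = ∫_0^4 f(x) v(x) dx + [u'(x) v(x)]_0^4.
Choose V so that boundary terms are either known or forced to vanish.
u has inhomogeneous Neumann u'(0) = 0, u'(4) = -1. [u' v]_0^4 = (-1)·v(4) − (0)·v(0) = − v(4). Take V = H^1(0, 4); boundary term becomes part of RHS.
Weak formulation: find u (satisfying any essential BC) such that ∫_0^4 u'(x) v'(x) dx = ∫_0^4 f v dx − v(4) for all v ∈ V (Neumann data are natural BCs: they enter the RHS as boundary terms).
Substituting f(x) = cos(π*x/4) + 1/4, the right-hand side is ∫_0^4 (cos(π*x/4) + 1/4) v dx − v(4).
Compatibility check (pure Neumann): taking v ≡ 1 ∈ V gives 0 = ∫_0^4 f dx + (-1) − (0), i.e. ∫_0^4 f dx must equal u'(0) − u'(4) = 1. Indeed ∫_0^4 (cos(π*x/4) + 1/4) dx = 1, so the data are compatible. The solution is then unique only up to an additive constant (fix it e.g. by requiring ∫_0^4 u dx = 0).


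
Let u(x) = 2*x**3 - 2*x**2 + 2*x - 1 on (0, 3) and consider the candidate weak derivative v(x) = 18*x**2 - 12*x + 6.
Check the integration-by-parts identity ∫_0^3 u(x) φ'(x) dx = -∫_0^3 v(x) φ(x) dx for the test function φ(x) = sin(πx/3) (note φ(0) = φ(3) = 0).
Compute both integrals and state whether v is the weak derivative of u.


LHS = -138/π + 648/π^3, RHS = -414/π + 1944/π^3. No, v is not the weak derivative of u.

u(x) = 2*x**3 - 2*x**2 + 2*x - 1, classical derivative u'(x) = 6*x**2 - 4*x + 2.
φ(x) = sin(πx/3), so φ'(x) = π*cos(π*x/3)/3.
Note φ(0) = φ(3) = 0, so the boundary term u·φ vanishes.
LHS = ∫_0^3 u(x) φ'(x) dx = ∫_0^3 (2*π*x^3*cos(π*x/3)/3 - 2*π*x^2*cos(π*x/3)/3 + 2*π*x*cos(π*x/3)/3 - π*cos(π*x/3)/3) dx. Term by term:
  ∫_0^3 -π*cos(π*x/3)/3 dx = 0;  ∫_0^3 -2*π*x^2*cos(π*x/3)/3 dx = 36/π;  ∫_0^3 2*π*x*cos(π*x/3)/3 dx = -12/π;
  ∫_0^3 2*π*x^3*cos(π*x/3)/3 dx = -162/π + 648/π^3.
Sum: 0 + 36/π − 12/π + -162/π + 648/π^3 = -138/π + 648/π^3.
So LHS = -138/π + 648/π^3.
∫_0^3 v(x) φ(x) dx = ∫_0^3 (18*x^2*sin(π*x/3) - 12*x*sin(π*x/3) + 6*sin(π*x/3)) dx. Term by term:
  ∫_0^3 6*sin(π*x/3) dx = 36/π;  ∫_0^3 -12*x*sin(π*x/3) dx = -108/π;  ∫_0^3 18*x^2*sin(π*x/3) dx = -1944/π^3 + 486/π.
Sum: 36/π − 108/π + -1944/π^3 + 486/π = -1944/π^3 + 414/π.
So RHS = -∫_0^3 v(x) φ(x) dx = -414/π + 1944/π^3.
LHS − RHS = -1296/π^3 + 276/π ≠ 0, so the identity fails.
(For a valid weak derivative the identity must hold for EVERY test function, in particular this one. The failure shows v is NOT the weak derivative of u.)
Correct weak derivative would be u'(x) = 6*x**2 - 4*x + 2.


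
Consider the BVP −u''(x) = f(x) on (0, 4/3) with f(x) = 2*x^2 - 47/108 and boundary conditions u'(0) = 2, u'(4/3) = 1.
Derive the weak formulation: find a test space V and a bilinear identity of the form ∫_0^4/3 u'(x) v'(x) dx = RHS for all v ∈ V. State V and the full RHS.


V = H^1(0, 4/3) (v unrestricted at boundary; u is determined up to an additive constant); weak form: ∫_0^4/3 u'v' dx = ∫_0^4/3 (2*x^2 - 47/108) v dx + v(4/3) − 2·v(0) for all v ∈ V.

Multiply both sides by a test function v and integrate from 0 to 4/3:
  ∫_0^4/3 −u''(x) v(x) dx = ∫_0^4/3 f(x) v(x) dx.
Integrate the LHS by parts once:
  ∫_0^4/3 −u'' v dx = −[u'(x) v(x)]_0^4/3 + ∫_0^4/3 u'(x) v'(x) dx.
Thus ∫_0^4/3 u'(x) v'(x) dx = ∫_0^4/3 f(x) v(x) dx + [u'(x) v(x)]_0^4/3.
Choose V so that boundary terms are either known or forced to vanish.
u has inhomogeneous Neumann u'(0) = 2, u'(4/3) = 1. [u' v]_0^4/3 = (1)·v(4/3) − (2)·v(0) = v(4/3) − 2·v(0). Take V = H^1(0, 4/3); boundary term becomes part of RHS.
Weak formulation: find u (satisfying any essential BC) such that ∫_0^4/3 u'(x) v'(x) dx = ∫_0^4/3 f v dx + v(4/3) − 2·v(0) for all v ∈ V (Neumann data are natural BCs: they enter the RHS as boundary terms).
Substituting f(x) = 2*x^2 - 47/108, the right-hand side is ∫_0^4/3 (2*x^2 - 47/108) v dx + v(4/3) − 2·v(0).
Compatibility check (pure Neumann): taking v ≡ 1 ∈ V gives 0 = ∫_0^4/3 f dx + (1) − (2), i.e. ∫_0^4/3 f dx must equal u'(0) − u'(4/3) = 1. Indeed ∫_0^4/3 (2*x^2 - 47/108) dx = 1, so the data are compatible. The solution is then unique only up to an additive constant (fix it e.g. by requiring ∫_0^4/3 u dx = 0).


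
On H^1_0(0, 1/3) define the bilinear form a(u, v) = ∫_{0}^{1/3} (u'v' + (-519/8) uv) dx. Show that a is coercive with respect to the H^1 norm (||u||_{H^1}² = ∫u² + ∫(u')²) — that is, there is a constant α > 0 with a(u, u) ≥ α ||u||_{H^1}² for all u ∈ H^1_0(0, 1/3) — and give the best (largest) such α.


α = 3*(-173 + 24*π^2)/(8*(1 + 9*π^2))

Coercivity of a(·,·) on H^1_0(0, 1/3) means a(u, u) ≥ α ||u||_{H^1}² for every u ∈ H^1_0.
The interval has length L = 1/3, and Poincaré/coercivity depend only on L. Here a(u, u) = ∫(u')² + (-519/8)·∫u².
Here c = -519/8 < 0 with |c| < (π/L)² = 9*π^2, so coercivity still holds. The condition a(u,u) ≥ α||u||_{H^1}² reads (1−α)∫(u')² ≥ (α−c)∫u². Any admissible α is ≤ 1 (rapidly oscillating u have ∫u²/∫(u')² → 0), and α = 1 would force 0 ≥ (1−c)∫u², impossible since c < 1; so 1−α > 0. By the sharp Poincaré inequality on H^1_0 of an interval of length L, ∫(u')² ≥ (π/L)²∫u² with equality for the first sine mode sin(π(x−x₀)/L) (x₀ the left endpoint), so the inequality holds for all u iff (1−α)(π/L)² ≥ α − c, i.e. α ≤ ((π/L)² + c)/((π/L)² + 1) = (1 + c(L/π)²)/(1 + (L/π)²). (Direct route, valid since c ≤ 0: Poincaré gives c∫u² ≥ c(L/π)²∫(u')², so a(u,u) ≥ (1 + c(L/π)²)∫(u')², while ||u||_{H^1}² ≤ (1 + (L/π)²)∫(u')²; dividing yields the same α.) With (π/L)² = 9*π^2 and c = -519/8, the largest admissible constant is α = ((π/L)² + c)/((π/L)² + 1).
Simplifying, α = 3*(-173 + 24*π^2)/(8*(1 + 9*π^2)).


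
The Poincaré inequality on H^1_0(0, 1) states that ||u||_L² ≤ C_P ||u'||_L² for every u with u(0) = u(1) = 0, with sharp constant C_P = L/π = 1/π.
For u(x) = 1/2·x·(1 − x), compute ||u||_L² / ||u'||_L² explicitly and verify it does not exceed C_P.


||u||_L² / ||u'||_L² = sqrt(10)/10 < C_P = 1/π.

u(x) = 1/2·x·(1 − x), so u'(x) = 1/2 - x.
u(x) = 1/2·x·(1 − x) vanishes at x = 0 and x = 1, so u ∈ H^1_0(0, 1). Differentiate via the product rule and integrate the resulting polynomials term by term.
  ∫_0^1 u² dx = ∫_0^1 (x^4/4 - x^3/2 + x^2/4) dx. Term by term:
    ∫_0^1 x^4/4 dx = 1/20;  ∫_0^1 -x^3/2 dx = -1/8;  ∫_0^1 x^2/4 dx = 1/12.
  Sum: 1/20 − 1/8 + 1/12 = 1/120.
  ∫_0^1 (u')² dx = ∫_0^1 (x^2 - x + 1/4) dx. Term by term:
    ∫_0^1 x^2 dx = 1/3;  ∫_0^1 -x dx = -1/2;  ∫_0^1 1/4 dx = 1/4.
  Sum: 1/3 − 1/2 + 1/4 = 1/12.
∫_0^1 u² dx = 1/120, so ||u||_L² = sqrt(30)/60.
∫_0^1 (u')² dx = 1/12, so ||u'||_L² = sqrt(3)/6.
Ratio ||u||_L² / ||u'||_L² = sqrt(10)/10.
Sharp Poincaré constant on H^1_0(0, 1) is C_P = L/π = 1/π, achieved by sin(π·x).
A polynomial bump cannot attain the sharp Poincaré constant (only the first sine eigenfunction does), so the ratio is strictly less than C_P, consistent with ||u||_L² ≤ C_P ||u'||_L².


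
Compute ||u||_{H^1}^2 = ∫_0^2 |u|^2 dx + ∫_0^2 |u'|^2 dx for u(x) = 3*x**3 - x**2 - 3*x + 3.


||u||_{H^1}^2 = 37888/105

The H^1 norm (squared) on an interval (0, L) is
  ||u||_{H^1}^2 = ∫_0^L u(x)^2 dx + ∫_0^L u'(x)^2 dx.
Compute u'(x) = 9*x**2 - 2*x - 3.
Then u(x)^2 = 9*x**6 - 6*x**5 - 17*x**4 + 24*x**3 + 3*x**2 - 18*x + 9 and u'(x)^2 = 81*x**4 - 36*x**3 - 50*x**2 + 12*x + 9.
Integrate each monomial from 0 to 2 using ∫_0^2 c·x^n dx = c·2^(n+1)/(n+1):
  ∫_0^2 u(x)^2 dx = ∫_0^2 (9*x^6 - 6*x^5 - 17*x^4 + 24*x^3 + 3*x^2 - 18*x + 9) dx. Term by term:
    ∫_0^2 9*x^6 dx = 1152/7;  ∫_0^2 -6*x^5 dx = -64;  ∫_0^2 -17*x^4 dx = -544/5;
    ∫_0^2 24*x^3 dx = 96;  ∫_0^2 3*x^2 dx = 8;  ∫_0^2 -18*x dx = -36;
    ∫_0^2 9 dx = 18.
  Sum: 1152/7 − 64 − 544/5 + 96 + 8 − 36 + 18 = 2722/35.
  ∫_0^2 u'(x)^2 dx = ∫_0^2 (81*x^4 - 36*x^3 - 50*x^2 + 12*x + 9) dx. Term by term:
    ∫_0^2 81*x^4 dx = 2592/5;  ∫_0^2 -36*x^3 dx = -144;  ∫_0^2 -50*x^2 dx = -400/3;
    ∫_0^2 12*x dx = 24;  ∫_0^2 9 dx = 18.
  Sum: 2592/5 − 144 − 400/3 + 24 + 18 = 4246/15.
Adding: ||u||_{H^1}^2 = 2722/35 + 4246/15 = 37888/105.


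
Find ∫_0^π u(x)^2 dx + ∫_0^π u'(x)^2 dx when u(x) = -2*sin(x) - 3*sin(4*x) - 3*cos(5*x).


||u||_{H^1(0,π)}^2 = -416 + 395*π/2

u'(x) = 15*sin(5*x) - 2*cos(x) - 12*cos(4*x).
Expand u² and (u')² and integrate term by term on (0, π), using: for integers n ≥ 1, ∫_0^π sin²(nx) dx = ∫_0^π cos²(nx) dx = π/2; for n ≠ n', ∫_0^π sin(nx)sin(n'x) dx = ∫_0^π cos(nx)cos(n'x) dx = 0; and by product-to-sum, ∫_0^π sin(nx)cos(n'x) dx = ½∫_0^π [sin((n+n')x) + sin((n−n')x)] dx, which is 0 when n+n' is even and 2n/(n²−n'²) when n+n' is odd (it need not vanish on (0, π)).
  u² squared terms: (-3)²·∫cos(5x)² dx = 9·π/2 = 9*π/2;  (-3)²·∫sin(4x)² dx = 9·π/2 = 9*π/2;  (-2)²·∫sin(x)² dx = 4·π/2 = 2*π.
  u² cross terms: 2·(-3)·(-3)·∫cos(5x)·sin(4x) dx = 18·(-8/9) = -16;  2·(-3)·(-2)·∫cos(5x)·sin(x) dx = 12·(0) = 0;  2·(-3)·(-2)·∫sin(4x)·sin(x) dx = 12·(0) = 0.
  So ∫_0^π u² dx = 9*π/2 + 9*π/2 + 2*π − 16 + 0 + 0 = -16 + 11*π.
  (u')² squared terms: (-12)²·∫cos(4x)² dx = 144·π/2 = 72*π;  (-2)²·∫cos(x)² dx = 4·π/2 = 2*π;  (15)²·∫sin(5x)² dx = 225·π/2 = 225*π/2.
  (u')² cross terms: 2·(-12)·(-2)·∫cos(4x)·cos(x) dx = 48·(0) = 0;  2·(-12)·(15)·∫cos(4x)·sin(5x) dx = -360·(10/9) = -400;  2·(-2)·(15)·∫cos(x)·sin(5x) dx = -60·(0) = 0.
  So ∫_0^π (u')² dx = 72*π + 2*π + 225*π/2 + 0 − 400 + 0 = -400 + 373*π/2.
||u||_{H^1}^2 = (-16 + 11*π) + (-400 + 373*π/2) = -416 + 395*π/2.
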